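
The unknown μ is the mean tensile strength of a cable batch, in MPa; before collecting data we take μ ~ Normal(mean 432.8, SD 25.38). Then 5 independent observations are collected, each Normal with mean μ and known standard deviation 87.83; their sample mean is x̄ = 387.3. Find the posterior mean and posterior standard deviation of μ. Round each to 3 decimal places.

Posterior mean ≈ 419.399; posterior SD ≈ 21.317

With known σ, the Normal prior is conjugate. Weight on the data is w = (n/σ²)/(n/σ² + 1/τ₀²) = 0.00064816/(0.00064816+0.00155245) = 0.29454.
Posterior mean = w·x̄ + (1−w)·μ₀ = 0.29454·387.3 + 0.70546·432.8 = 419.399. Posterior variance = 1/(0.00064816+0.00155245) = 454.419, so SD = 21.317.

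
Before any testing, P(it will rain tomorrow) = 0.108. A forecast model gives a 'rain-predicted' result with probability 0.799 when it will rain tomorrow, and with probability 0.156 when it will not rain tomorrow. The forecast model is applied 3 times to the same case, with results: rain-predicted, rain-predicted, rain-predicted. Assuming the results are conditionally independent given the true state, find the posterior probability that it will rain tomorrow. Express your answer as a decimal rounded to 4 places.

Posterior P(H) ≈ 0.9421

With H the event that it will rain tomorrow, the joint likelihood of the observed sequence is P(data|H) = 0.799·0.799·0.799 = 0.51008 and P(data|¬H) = 0.156·0.156·0.156 = 0.0037964.
Bayes: P(H|data) = 0.108·0.51008 / (0.108·0.51008 + 0.892·0.0037964) = 0.055089/0.058475 = 0.9421.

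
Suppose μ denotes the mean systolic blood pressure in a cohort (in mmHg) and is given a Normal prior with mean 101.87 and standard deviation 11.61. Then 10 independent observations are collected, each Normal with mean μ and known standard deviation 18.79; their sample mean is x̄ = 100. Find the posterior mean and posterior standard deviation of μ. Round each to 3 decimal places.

Posterior mean ≈ 100.388; posterior SD ≈ 5.289

With known σ, the Normal prior is conjugate. Weight on the data is w = (n/σ²)/(n/σ² + 1/τ₀²) = 0.0283235/(0.0283235+0.00741883) = 0.79244.
Posterior mean = w·x̄ + (1−w)·μ₀ = 0.79244·100 + 0.20756·101.87 = 100.388. Posterior variance = 1/(0.0283235+0.00741883) = 27.9781, so SD = 5.289.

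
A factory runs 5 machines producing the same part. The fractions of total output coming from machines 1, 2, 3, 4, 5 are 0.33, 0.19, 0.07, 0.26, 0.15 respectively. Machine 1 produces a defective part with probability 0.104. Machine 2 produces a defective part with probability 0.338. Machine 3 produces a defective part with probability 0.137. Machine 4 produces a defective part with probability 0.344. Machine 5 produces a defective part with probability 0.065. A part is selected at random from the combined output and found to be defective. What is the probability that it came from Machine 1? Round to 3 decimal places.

P(defective|M1) = 0.104; P(defective|M2) = 0.338; P(defective|M3) = 0.137; P(defective|M4) = 0.344; P(defective|M5) = 0.065.
Prior × likelihood for each source: 0.33·0.104=0.03432, 0.19·0.338=0.06422, 0.07·0.137=0.009590, 0.26·0.344=0.08944, 0.15·0.065=0.009750. Summing gives P(defective) = 0.20732.
P(Machine 1 | defective) = 0.03432 / 0.20732 = 0.166.

Posterior probability ≈ 0.166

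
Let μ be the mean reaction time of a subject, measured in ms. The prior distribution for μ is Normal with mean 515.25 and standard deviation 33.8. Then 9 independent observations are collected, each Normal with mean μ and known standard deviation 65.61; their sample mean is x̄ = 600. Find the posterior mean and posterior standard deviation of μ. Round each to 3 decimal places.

With known σ, the Normal prior is conjugate. Weight on the data is w = (n/σ²)/(n/σ² + 1/τ₀²) = 0.00209075/(0.00209075+0.00087532) = 0.70489.
Posterior mean = w·x̄ + (1−w)·μ₀ = 0.70489·600 + 0.29511·515.25 = 574.989. Posterior variance = 1/(0.00209075+0.00087532) = 337.146, so SD = 18.362.

Posterior mean ≈ 574.989; posterior SD ≈ 18.362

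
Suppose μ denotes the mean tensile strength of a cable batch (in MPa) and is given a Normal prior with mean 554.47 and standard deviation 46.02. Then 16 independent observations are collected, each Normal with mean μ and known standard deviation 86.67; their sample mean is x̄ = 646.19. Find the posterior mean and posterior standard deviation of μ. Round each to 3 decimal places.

Posterior mean ≈ 629.547; posterior SD ≈ 19.603

Prior precision 1/τ₀² = 1/46.02² = 0.00047218; data precision n/σ² = 16/86.67² = 0.00213001.
Posterior precision = 0.00047218 + 0.00213001 = 0.00260219, giving posterior SD = 1/√0.00260219 = 19.603.
Posterior mean = (0.00047218·554.47 + 0.00213001·646.19) / 0.00260219 = 629.547.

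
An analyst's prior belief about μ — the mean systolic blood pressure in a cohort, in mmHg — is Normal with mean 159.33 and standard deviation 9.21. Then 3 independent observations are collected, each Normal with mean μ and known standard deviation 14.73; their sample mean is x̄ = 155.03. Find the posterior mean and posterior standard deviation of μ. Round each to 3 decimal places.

Posterior mean ≈ 157.009; posterior SD ≈ 6.248

Prior precision 1/τ₀² = 1/9.21² = 0.0117891; data precision n/σ² = 3/14.73² = 0.0138266.
Posterior precision = 0.0117891 + 0.0138266 = 0.0256157, giving posterior SD = 1/√0.0256157 = 6.248.
Posterior mean = (0.0117891·159.33 + 0.0138266·155.03) / 0.0256157 = 157.009.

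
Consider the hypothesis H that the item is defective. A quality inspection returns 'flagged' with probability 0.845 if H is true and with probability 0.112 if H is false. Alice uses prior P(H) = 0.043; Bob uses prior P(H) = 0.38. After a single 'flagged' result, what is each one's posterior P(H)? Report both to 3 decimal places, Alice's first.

Alice: 0.253; Bob: 0.822

The likelihood ratio for a 'flagged' result is 0.845/0.112 = 7.5446.
Alice: prior odds 0.043/0.957 = 0.044932; posterior odds 0.33900; posterior probability 0.253.
Bob: prior odds 0.38/0.62 = 0.61290; posterior odds 4.6241; posterior probability 0.822.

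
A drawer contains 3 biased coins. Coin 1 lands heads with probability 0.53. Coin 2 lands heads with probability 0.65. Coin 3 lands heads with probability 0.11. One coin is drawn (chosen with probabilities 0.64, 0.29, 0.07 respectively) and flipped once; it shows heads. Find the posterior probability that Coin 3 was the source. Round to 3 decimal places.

Posterior probability ≈ 0.014

P(heads|C1) = 0.53; P(heads|C2) = 0.65; P(heads|C3) = 0.11.
Prior × likelihood for each source: 0.64·0.53=0.3392, 0.29·0.65=0.1885, 0.07·0.11=0.007700. Summing gives P(heads) = 0.53540.
P(Coin 3 | heads) = 0.007700 / 0.53540 = 0.014.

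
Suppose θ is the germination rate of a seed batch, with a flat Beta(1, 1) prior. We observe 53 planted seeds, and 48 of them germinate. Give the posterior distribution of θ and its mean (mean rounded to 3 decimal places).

Observing 48 successes and 5 failures updates Beta(1, 1) by adding the success and failure counts to the two shape parameters: α = 1+48 = 49, β = 1+5 = 6.
E[θ | data] = 49/(49+6) = 0.891.

Posterior: Beta(49, 6); mean ≈ 0.891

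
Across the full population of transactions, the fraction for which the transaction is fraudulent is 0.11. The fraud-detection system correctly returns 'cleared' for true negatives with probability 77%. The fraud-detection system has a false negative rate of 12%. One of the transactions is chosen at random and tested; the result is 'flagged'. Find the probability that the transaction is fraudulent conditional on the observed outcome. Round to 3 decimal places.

Write H for 'the transaction is fraudulent'. Prior odds H:¬H = 0.11/0.89 = 0.12360. For the 'flagged' outcome, the likelihood ratio is 0.88/0.23 = 3.8261.
Posterior odds = 0.12360 × 3.8261 = 0.47289, so P(H|E) = 0.47289/(1+0.47289) = 0.321.

P(H | E) ≈ 0.321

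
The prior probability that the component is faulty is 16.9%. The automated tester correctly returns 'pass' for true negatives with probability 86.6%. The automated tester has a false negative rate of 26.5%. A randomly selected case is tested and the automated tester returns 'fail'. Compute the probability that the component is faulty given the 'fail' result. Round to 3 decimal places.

Write H for 'the component is faulty'. Prior odds H:¬H = 0.169/0.831 = 0.20337. For the 'fail' outcome, the likelihood ratio is 0.735/0.134 = 5.4851.
Posterior odds = 0.20337 × 5.4851 = 1.1155, so P(H|E) = 1.1155/(1+1.1155) = 0.527.

P(H | E) ≈ 0.527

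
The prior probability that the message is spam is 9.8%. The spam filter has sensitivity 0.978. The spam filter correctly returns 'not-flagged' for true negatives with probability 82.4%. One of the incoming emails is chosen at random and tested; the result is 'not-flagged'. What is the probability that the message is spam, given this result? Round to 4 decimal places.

P(H | E) ≈ 0.0029

Write H for 'the message is spam'. Prior odds H:¬H = 0.098/0.902 = 0.10865. For the 'not-flagged' outcome, the likelihood ratio is 0.022/0.824 = 0.026699.
Posterior odds = 0.10865 × 0.026699 = 0.0029008, so P(H|E) = 0.0029008/(1+0.0029008) = 0.0029.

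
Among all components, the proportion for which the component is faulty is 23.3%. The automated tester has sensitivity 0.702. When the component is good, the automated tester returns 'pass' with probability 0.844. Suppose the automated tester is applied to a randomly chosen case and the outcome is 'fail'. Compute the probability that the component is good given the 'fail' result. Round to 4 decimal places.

Write H for 'the component is faulty'. Prior odds H:¬H = 0.233/0.767 = 0.30378. For the 'fail' outcome, the likelihood ratio is 0.702/0.156 = 4.5000.
Posterior odds = 0.30378 × 4.5000 = 1.3670, so P(H|E) = 1.3670/(1+1.3670) = 0.5775. Then P(¬H|E) = 1 − 0.5775 = 0.4225.

P(¬H | E) ≈ 0.4225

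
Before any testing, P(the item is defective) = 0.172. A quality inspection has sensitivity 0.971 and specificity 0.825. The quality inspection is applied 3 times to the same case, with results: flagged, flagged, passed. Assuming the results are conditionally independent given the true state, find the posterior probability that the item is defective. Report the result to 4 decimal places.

Let H be the event that the item is defective; start with P(H) = 0.172. P('flagged'|H) = 0.971, P('flagged'|¬H) = 0.175.
Update on result 1 ('flagged'): P(H) ← 0.971·0.1720 / (0.971·0.1720 + 0.175·0.8280) = 0.16701/0.31191 = 0.5354.
Update on result 2 ('flagged'): P(H) ← 0.971·0.5354 / (0.971·0.5354 + 0.175·0.4646) = 0.51992/0.60121 = 0.8648.
Update on result 3 ('passed'): P(H) ← 0.029·0.8648 / (0.029·0.8648 + 0.825·0.1352) = 0.025079/0.13664 = 0.1835.

Posterior P(H) ≈ 0.1835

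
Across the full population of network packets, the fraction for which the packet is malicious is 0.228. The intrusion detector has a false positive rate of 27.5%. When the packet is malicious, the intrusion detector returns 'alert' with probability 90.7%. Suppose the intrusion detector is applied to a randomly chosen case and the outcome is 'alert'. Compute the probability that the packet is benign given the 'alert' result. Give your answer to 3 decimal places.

P(¬H | E) ≈ 0.507

Let H be the event that the packet is malicious. P(H) = 0.228, so P(¬H) = 0.772. With E the 'alert' result, P(E|H) = 0.907 and P(E|¬H) = 0.275.
P(E) = 0.907·0.228 + 0.275·0.772 = 0.20680 + 0.21230 = 0.41910.
By Bayes' theorem, P(H|E) = 0.20680 / 0.41910 = 0.493. Hence P(¬H|E) = 1 − 0.493 = 0.507.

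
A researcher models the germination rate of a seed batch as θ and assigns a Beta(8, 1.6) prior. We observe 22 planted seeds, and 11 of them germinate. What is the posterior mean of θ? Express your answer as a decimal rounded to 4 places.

Observing 11 successes and 11 failures updates Beta(8, 1.6) by adding the success and failure counts to the two shape parameters: α = 8+11 = 19, β = 1.6+11 = 12.6.
E[θ | data] = 19/(19+12.6) = 0.6013.

Posterior mean ≈ 0.6013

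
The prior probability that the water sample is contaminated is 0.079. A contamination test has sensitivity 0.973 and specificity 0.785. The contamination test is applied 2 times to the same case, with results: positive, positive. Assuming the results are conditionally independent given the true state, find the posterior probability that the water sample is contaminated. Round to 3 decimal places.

With H the event that the water sample is contaminated, the joint likelihood of the observed sequence is P(data|H) = 0.973·0.973 = 0.94673 and P(data|¬H) = 0.215·0.215 = 0.046225.
Bayes: P(H|data) = 0.079·0.94673 / (0.079·0.94673 + 0.921·0.046225) = 0.074792/0.11736 = 0.6373.

Posterior P(H) ≈ 0.637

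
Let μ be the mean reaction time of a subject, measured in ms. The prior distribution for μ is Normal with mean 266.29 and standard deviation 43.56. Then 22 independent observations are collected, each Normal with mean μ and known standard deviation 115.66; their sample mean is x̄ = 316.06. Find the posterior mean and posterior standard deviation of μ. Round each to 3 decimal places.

Prior precision 1/τ₀² = 1/43.56² = 0.00052702; data precision n/σ² = 22/115.66² = 0.00164458.
Posterior precision = 0.00052702 + 0.00164458 = 0.00217160, giving posterior SD = 1/√0.00217160 = 21.459.
Posterior mean = (0.00052702·266.29 + 0.00164458·316.06) / 0.00217160 = 303.982.

Posterior mean ≈ 303.982; posterior SD ≈ 21.459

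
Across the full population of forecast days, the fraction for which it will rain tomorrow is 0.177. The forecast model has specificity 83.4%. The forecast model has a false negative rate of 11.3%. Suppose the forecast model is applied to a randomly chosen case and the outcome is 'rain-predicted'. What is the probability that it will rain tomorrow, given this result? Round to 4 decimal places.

Write H for 'it will rain tomorrow'. Prior odds H:¬H = 0.177/0.823 = 0.21507. For the 'rain-predicted' outcome, the likelihood ratio is 0.887/0.166 = 5.3434.
Posterior odds = 0.21507 × 5.3434 = 1.1492, so P(H|E) = 1.1492/(1+1.1492) = 0.5347.

P(H | E) ≈ 0.5347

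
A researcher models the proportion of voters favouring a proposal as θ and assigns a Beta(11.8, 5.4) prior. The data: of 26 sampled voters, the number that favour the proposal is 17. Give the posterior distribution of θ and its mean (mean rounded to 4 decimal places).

Posterior: Beta(28.8, 14.4); mean ≈ 0.6667

Observing 17 successes and 9 failures updates Beta(11.8, 5.4) by adding the success and failure counts to the two shape parameters: α = 11.8+17 = 28.8, β = 5.4+9 = 14.4.
E[θ | data] = 28.8/(28.8+14.4) = 0.6667.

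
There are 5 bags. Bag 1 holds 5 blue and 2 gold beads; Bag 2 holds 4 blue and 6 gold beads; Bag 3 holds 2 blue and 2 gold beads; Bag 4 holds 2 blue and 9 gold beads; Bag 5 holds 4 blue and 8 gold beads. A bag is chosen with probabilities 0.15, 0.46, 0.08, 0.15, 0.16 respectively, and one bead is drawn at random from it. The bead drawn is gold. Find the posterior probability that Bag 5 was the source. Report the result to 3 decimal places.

Posterior probability ≈ 0.181

Tabulate prior·likelihood by source: [1] prior 0.15, lik 0.2857, product 0.04286; [2] prior 0.46, lik 0.6, product 0.2760; [3] prior 0.08, lik 0.5, product 0.04000; [4] prior 0.15, lik 0.8182, product 0.1227; [5] prior 0.16, lik 0.6667, product 0.1067.
Normalizing constant = 0.58825; the posterior for Bag 5 is its product over the sum, 0.1067/0.58825 = 0.181.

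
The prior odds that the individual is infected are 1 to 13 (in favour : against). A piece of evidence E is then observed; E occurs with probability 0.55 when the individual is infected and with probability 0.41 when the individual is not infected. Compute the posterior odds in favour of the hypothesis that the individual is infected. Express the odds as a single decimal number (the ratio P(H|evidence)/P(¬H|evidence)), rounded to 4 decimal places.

Posterior odds ≈ 0.1032

Prior odds = 1/13 = 0.076923. In log-odds, ln(0.076923) = -2.5649.
Add log likelihood ratio: ln(1.3415) = 0.29376.
Posterior log-odds = -2.2712, so posterior odds = exp(-2.2712) = 0.10319.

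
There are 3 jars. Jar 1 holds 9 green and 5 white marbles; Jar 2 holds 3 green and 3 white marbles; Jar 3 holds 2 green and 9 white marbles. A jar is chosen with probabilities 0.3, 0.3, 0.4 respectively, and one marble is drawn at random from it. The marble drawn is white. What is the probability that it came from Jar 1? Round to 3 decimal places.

Posterior probability ≈ 0.183

Tabulate prior·likelihood by source: [1] prior 0.3, lik 0.3571, product 0.1071; [2] prior 0.3, lik 0.5, product 0.1500; [3] prior 0.4, lik 0.8182, product 0.3273.
Normalizing constant = 0.58442; the posterior for Jar 1 is its product over the sum, 0.1071/0.58442 = 0.183.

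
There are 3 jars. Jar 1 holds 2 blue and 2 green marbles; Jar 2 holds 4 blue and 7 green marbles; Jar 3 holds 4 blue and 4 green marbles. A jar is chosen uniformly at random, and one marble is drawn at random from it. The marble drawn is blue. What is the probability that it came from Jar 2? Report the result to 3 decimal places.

Posterior probability ≈ 0.267

P(blue|Jar 1) = 0.5; P(blue|Jar 2) = 0.3636; P(blue|Jar 3) = 0.5.
Prior × likelihood for each source: 0.333333·0.5=0.1667, 0.333333·0.3636=0.1212, 0.333333·0.5=0.1667. Summing gives P(blue) = 0.45455.
P(Jar 2 | blue) = 0.1212 / 0.45455 = 0.267.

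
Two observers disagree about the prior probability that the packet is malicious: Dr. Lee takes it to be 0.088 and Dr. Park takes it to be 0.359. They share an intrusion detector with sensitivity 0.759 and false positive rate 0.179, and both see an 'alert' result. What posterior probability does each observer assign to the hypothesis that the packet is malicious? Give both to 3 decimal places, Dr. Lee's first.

Dr. Lee: 0.290; Dr. Park: 0.704

P('+'|H) = 0.759, P('+'|¬H) = 0.179.
Dr. Lee: numerator 0.759·0.088 = 0.066792; evidence = 0.066792+0.179·0.912 = 0.23004; posterior = 0.290.
Dr. Park: numerator 0.759·0.359 = 0.27248; evidence = 0.27248+0.179·0.641 = 0.38722; posterior = 0.704.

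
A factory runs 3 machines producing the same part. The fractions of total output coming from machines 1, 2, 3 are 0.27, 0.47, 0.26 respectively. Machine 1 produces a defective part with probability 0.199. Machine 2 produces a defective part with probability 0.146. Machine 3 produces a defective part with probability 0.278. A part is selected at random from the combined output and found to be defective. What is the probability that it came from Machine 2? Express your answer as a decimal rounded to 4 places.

Posterior probability ≈ 0.3526

Tabulate prior·likelihood by source: [1] prior 0.27, lik 0.199, product 0.05373; [2] prior 0.47, lik 0.146, product 0.06862; [3] prior 0.26, lik 0.278, product 0.07228.
Normalizing constant = 0.19463; the posterior for Machine 2 is its product over the sum, 0.06862/0.19463 = 0.3526.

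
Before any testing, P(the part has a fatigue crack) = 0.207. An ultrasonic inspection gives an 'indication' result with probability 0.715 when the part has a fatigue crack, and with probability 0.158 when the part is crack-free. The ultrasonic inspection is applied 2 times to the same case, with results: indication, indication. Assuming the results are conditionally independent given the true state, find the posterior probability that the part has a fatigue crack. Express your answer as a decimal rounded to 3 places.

Let H be the event that the part has a fatigue crack; start with P(H) = 0.207. P('indication'|H) = 0.715, P('indication'|¬H) = 0.158.
Update on result 1 ('indication'): P(H) ← 0.715·0.2070 / (0.715·0.2070 + 0.158·0.7930) = 0.14800/0.27330 = 0.5415.
Update on result 2 ('indication'): P(H) ← 0.715·0.5415 / (0.715·0.5415 + 0.158·0.4585) = 0.38721/0.45964 = 0.8424.

Posterior P(H) ≈ 0.842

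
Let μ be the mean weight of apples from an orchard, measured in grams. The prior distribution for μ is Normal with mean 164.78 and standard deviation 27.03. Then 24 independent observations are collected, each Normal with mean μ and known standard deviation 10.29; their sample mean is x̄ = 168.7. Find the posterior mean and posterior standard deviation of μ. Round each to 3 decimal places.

Posterior mean ≈ 168.676; posterior SD ≈ 2.094

Prior precision 1/τ₀² = 1/27.03² = 0.00136870; data precision n/σ² = 24/10.29² = 0.226663.
Posterior precision = 0.00136870 + 0.226663 = 0.228032, giving posterior SD = 1/√0.228032 = 2.094.
Posterior mean = (0.00136870·164.78 + 0.226663·168.7) / 0.228032 = 168.676.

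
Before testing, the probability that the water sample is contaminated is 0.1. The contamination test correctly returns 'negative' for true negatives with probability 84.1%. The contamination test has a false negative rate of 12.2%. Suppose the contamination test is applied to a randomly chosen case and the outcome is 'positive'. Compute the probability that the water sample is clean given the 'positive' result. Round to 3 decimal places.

Write H for 'the water sample is contaminated'. Prior odds H:¬H = 0.1/0.9 = 0.11111. For the 'positive' outcome, the likelihood ratio is 0.878/0.159 = 5.5220.
Posterior odds = 0.11111 × 5.5220 = 0.61356, so P(H|E) = 0.61356/(1+0.61356) = 0.380. Then P(¬H|E) = 1 − 0.380 = 0.620.

P(¬H | E) ≈ 0.620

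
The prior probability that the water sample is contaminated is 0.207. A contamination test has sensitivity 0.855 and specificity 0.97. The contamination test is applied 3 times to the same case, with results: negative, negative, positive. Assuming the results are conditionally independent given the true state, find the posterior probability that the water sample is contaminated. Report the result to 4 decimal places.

Posterior P(H) ≈ 0.1425

With H the event that the water sample is contaminated, the joint likelihood of the observed sequence is P(data|H) = 0.145·0.145·0.855 = 0.017976 and P(data|¬H) = 0.97·0.97·0.03 = 0.028227.
Bayes: P(H|data) = 0.207·0.017976 / (0.207·0.017976 + 0.793·0.028227) = 0.0037211/0.026105 = 0.1425.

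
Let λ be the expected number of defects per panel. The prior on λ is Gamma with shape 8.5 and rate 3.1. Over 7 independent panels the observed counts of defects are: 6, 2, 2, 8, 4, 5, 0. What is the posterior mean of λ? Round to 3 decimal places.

Total count ∑xᵢ = 27 over n = 7 panels.
Gamma is conjugate to the Poisson likelihood: posterior is Gamma(shape = 8.5+27 = 35.5, rate = 3.1+7 = 10.1).
E[λ | data] = 35.5/10.1 = 3.515.

Posterior mean ≈ 3.515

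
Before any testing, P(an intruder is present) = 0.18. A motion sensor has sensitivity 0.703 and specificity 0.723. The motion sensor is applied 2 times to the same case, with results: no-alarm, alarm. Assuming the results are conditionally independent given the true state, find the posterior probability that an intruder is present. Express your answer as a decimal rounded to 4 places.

Posterior P(H) ≈ 0.1862

Let H be the event that an intruder is present; start with P(H) = 0.18. P('alarm'|H) = 0.703, P('alarm'|¬H) = 0.277.
Update on result 1 ('no-alarm'): P(H) ← 0.297·0.1800 / (0.297·0.1800 + 0.723·0.8200) = 0.053460/0.64632 = 0.0827.
Update on result 2 ('alarm'): P(H) ← 0.703·0.0827 / (0.703·0.0827 + 0.277·0.9173) = 0.058148/0.31224 = 0.1862.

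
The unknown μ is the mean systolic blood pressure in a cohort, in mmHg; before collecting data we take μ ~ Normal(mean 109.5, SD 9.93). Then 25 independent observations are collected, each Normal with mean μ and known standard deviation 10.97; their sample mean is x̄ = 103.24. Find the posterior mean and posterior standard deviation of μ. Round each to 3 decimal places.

Posterior mean ≈ 103.531; posterior SD ≈ 2.142

With known σ, the Normal prior is conjugate. Weight on the data is w = (n/σ²)/(n/σ² + 1/τ₀²) = 0.207743/(0.207743+0.0101415) = 0.95345.
Posterior mean = w·x̄ + (1−w)·μ₀ = 0.95345·103.24 + 0.046545·109.5 = 103.531. Posterior variance = 1/(0.207743+0.0101415) = 4.58958, so SD = 2.142.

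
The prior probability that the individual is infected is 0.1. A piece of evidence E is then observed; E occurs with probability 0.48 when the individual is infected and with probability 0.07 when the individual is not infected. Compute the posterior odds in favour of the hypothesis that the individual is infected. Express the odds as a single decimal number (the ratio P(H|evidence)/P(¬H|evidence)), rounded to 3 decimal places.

Prior odds = 0.1/(1−0.1) = 0.11111. In log-odds, ln(0.11111) = -2.1972.
Add log likelihood ratio: ln(6.8571) = 1.9253.
Posterior log-odds = -0.27193, so posterior odds = exp(-0.27193) = 0.76190.

Posterior odds ≈ 0.762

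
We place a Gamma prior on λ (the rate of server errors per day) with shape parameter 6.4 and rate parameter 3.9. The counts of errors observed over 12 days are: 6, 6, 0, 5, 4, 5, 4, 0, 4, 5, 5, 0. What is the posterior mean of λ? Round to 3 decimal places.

Posterior mean ≈ 3.170

Total count ∑xᵢ = 44 over n = 12 days.
Gamma is conjugate to the Poisson likelihood: posterior is Gamma(shape = 6.4+44 = 50.4, rate = 3.9+12 = 15.9).
E[λ | data] = 50.4/15.9 = 3.170.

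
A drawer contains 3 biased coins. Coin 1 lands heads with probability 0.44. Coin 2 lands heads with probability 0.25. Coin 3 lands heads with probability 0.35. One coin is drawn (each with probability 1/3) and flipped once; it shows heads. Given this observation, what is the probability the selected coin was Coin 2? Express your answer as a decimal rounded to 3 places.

Tabulate prior·likelihood by source: [1] prior 0.333333, lik 0.44, product 0.1467; [2] prior 0.333333, lik 0.25, product 0.08333; [3] prior 0.333333, lik 0.35, product 0.1167.
Normalizing constant = 0.34667; the posterior for Coin 2 is its product over the sum, 0.08333/0.34667 = 0.240.

Posterior probability ≈ 0.240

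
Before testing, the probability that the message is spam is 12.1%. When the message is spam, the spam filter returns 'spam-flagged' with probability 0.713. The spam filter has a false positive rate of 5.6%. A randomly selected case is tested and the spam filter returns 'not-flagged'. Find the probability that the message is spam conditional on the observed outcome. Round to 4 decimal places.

P(H | E) ≈ 0.0402

Write H for 'the message is spam'. Prior odds H:¬H = 0.121/0.879 = 0.13766. For the 'not-flagged' outcome, the likelihood ratio is 0.287/0.944 = 0.30403.
Posterior odds = 0.13766 × 0.30403 = 0.041851, so P(H|E) = 0.041851/(1+0.041851) = 0.0402.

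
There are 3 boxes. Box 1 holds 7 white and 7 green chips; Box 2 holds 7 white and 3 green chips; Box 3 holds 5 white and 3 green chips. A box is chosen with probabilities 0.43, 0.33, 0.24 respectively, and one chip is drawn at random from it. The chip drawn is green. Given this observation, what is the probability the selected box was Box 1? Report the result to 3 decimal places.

Tabulate prior·likelihood by source: [1] prior 0.43, lik 0.5, product 0.2150; [2] prior 0.33, lik 0.3, product 0.09900; [3] prior 0.24, lik 0.375, product 0.09000.
Normalizing constant = 0.40400; the posterior for Box 1 is its product over the sum, 0.2150/0.40400 = 0.532.

Posterior probability ≈ 0.532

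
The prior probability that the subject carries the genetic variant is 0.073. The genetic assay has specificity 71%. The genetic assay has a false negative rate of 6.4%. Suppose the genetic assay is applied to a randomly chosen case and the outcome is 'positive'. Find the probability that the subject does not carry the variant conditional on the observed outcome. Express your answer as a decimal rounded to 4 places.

P(¬H | E) ≈ 0.7973

Write H for 'the subject carries the genetic variant'. Prior odds H:¬H = 0.073/0.927 = 0.078749. For the 'positive' outcome, the likelihood ratio is 0.936/0.29 = 3.2276.
Posterior odds = 0.078749 × 3.2276 = 0.25417, so P(H|E) = 0.25417/(1+0.25417) = 0.2027. Then P(¬H|E) = 1 − 0.2027 = 0.7973.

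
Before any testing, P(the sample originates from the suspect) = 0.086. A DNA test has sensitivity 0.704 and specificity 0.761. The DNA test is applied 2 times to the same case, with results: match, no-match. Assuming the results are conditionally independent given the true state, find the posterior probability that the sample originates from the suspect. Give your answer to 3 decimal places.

Let H be the event that the sample originates from the suspect; start with P(H) = 0.086. P('match'|H) = 0.704, P('match'|¬H) = 0.239.
Update on result 1 ('match'): P(H) ← 0.704·0.0860 / (0.704·0.0860 + 0.239·0.9140) = 0.060544/0.27899 = 0.2170.
Update on result 2 ('no-match'): P(H) ← 0.296·0.2170 / (0.296·0.2170 + 0.761·0.7830) = 0.064235/0.66009 = 0.0973.

Posterior P(H) ≈ 0.097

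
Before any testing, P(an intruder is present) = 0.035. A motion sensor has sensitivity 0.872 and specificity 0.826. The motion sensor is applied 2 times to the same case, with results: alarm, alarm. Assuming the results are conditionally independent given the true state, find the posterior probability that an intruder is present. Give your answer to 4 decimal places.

Let H be the event that an intruder is present; start with P(H) = 0.035. P('alarm'|H) = 0.872, P('alarm'|¬H) = 0.174.
Update on result 1 ('alarm'): P(H) ← 0.872·0.0350 / (0.872·0.0350 + 0.174·0.9650) = 0.030520/0.19843 = 0.1538.
Update on result 2 ('alarm'): P(H) ← 0.872·0.1538 / (0.872·0.1538 + 0.174·0.8462) = 0.13412/0.28136 = 0.4767.

Posterior P(H) ≈ 0.4767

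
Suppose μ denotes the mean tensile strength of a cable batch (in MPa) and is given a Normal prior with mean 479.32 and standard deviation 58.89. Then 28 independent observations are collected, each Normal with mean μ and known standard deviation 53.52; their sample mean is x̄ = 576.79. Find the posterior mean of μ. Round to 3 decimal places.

With known σ, the Normal prior is conjugate. Weight on the data is w = (n/σ²)/(n/σ² + 1/τ₀²) = 0.00977520/(0.00977520+0.00028835) = 0.97135.
Posterior mean = w·x̄ + (1−w)·μ₀ = 0.97135·576.79 + 0.028653·479.32 = 573.997.

Posterior mean ≈ 573.997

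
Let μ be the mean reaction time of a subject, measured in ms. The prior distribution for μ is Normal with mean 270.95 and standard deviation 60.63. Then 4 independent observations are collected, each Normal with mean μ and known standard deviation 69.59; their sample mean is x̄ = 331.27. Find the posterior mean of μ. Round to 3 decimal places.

Posterior mean ≈ 316.326

With known σ, the Normal prior is conjugate. Weight on the data is w = (n/σ²)/(n/σ² + 1/τ₀²) = 0.00082597/(0.00082597+0.00027204) = 0.75225.
Posterior mean = w·x̄ + (1−w)·μ₀ = 0.75225·331.27 + 0.24775·270.95 = 316.326.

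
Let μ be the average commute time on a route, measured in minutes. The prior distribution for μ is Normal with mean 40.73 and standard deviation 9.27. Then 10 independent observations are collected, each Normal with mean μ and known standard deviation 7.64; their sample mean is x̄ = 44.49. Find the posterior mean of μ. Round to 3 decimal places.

Posterior mean ≈ 44.251

Prior precision 1/τ₀² = 1/9.27² = 0.0116370; data precision n/σ² = 10/7.64² = 0.171322.
Posterior precision = 0.0116370 + 0.171322 = 0.182959.
Posterior mean = (0.0116370·40.73 + 0.171322·44.49) / 0.182959 = 44.251.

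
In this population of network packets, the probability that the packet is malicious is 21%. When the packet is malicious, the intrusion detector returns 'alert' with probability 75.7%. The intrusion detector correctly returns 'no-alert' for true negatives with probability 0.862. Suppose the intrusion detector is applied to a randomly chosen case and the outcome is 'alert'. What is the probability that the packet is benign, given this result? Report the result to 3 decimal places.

Let H be the event that the packet is malicious. P(H) = 0.21, so P(¬H) = 0.79. With E the 'alert' result, P(E|H) = 0.757 and P(E|¬H) = 0.138.
P(E) = 0.757·0.21 + 0.138·0.79 = 0.15897 + 0.10902 = 0.26799.
By Bayes' theorem, P(H|E) = 0.15897 / 0.26799 = 0.593. Hence P(¬H|E) = 1 − 0.593 = 0.407.

P(¬H | E) ≈ 0.407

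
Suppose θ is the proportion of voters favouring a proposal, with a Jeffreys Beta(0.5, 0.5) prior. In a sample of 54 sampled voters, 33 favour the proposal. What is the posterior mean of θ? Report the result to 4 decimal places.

Posterior mean ≈ 0.6091

Observing 33 successes and 21 failures updates Beta(0.5, 0.5) by adding the success and failure counts to the two shape parameters: α = 0.5+33 = 33.5, β = 0.5+21 = 21.5.
Posterior mean = α/(α+β) = 33.5/55 = 0.6091.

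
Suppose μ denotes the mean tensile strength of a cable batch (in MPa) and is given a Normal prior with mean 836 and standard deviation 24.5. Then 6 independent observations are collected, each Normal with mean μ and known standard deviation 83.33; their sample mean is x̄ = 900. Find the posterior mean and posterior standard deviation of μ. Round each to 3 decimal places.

Posterior mean ≈ 857.858; posterior SD ≈ 19.881

Prior precision 1/τ₀² = 1/24.5² = 0.00166597; data precision n/σ² = 6/83.33² = 0.00086407.
Posterior precision = 0.00166597 + 0.00086407 = 0.00253004, giving posterior SD = 1/√0.00253004 = 19.881.
Posterior mean = (0.00166597·836 + 0.00086407·900) / 0.00253004 = 857.858.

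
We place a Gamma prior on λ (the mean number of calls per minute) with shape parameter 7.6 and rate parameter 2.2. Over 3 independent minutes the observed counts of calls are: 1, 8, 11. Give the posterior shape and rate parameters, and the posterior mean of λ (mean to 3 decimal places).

Total count ∑xᵢ = 20 over n = 3 minutes.
Gamma is conjugate to the Poisson likelihood: posterior is Gamma(shape = 7.6+20 = 27.6, rate = 2.2+3 = 5.2).
E[λ | data] = 27.6/5.2 = 5.308.

Posterior: Gamma(shape=27.6, rate=5.2); mean ≈ 5.308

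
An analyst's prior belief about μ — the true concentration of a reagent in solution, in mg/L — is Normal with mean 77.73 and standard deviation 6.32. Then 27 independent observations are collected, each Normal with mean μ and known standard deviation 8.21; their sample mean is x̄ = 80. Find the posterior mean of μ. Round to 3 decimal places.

Posterior mean ≈ 79.866

Prior precision 1/τ₀² = 1/6.32² = 0.0250361; data precision n/σ² = 27/8.21² = 0.400569.
Posterior precision = 0.0250361 + 0.400569 = 0.425605.
Posterior mean = (0.0250361·77.73 + 0.400569·80) / 0.425605 = 79.866.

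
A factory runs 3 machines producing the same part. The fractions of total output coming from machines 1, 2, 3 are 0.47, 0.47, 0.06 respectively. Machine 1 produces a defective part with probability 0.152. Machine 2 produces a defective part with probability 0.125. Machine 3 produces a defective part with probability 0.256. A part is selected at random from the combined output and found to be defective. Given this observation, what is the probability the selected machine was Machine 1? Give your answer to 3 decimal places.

Tabulate prior·likelihood by source: [1] prior 0.47, lik 0.152, product 0.07144; [2] prior 0.47, lik 0.125, product 0.05875; [3] prior 0.06, lik 0.256, product 0.01536.
Normalizing constant = 0.14555; the posterior for Machine 1 is its product over the sum, 0.07144/0.14555 = 0.491.

Posterior probability ≈ 0.491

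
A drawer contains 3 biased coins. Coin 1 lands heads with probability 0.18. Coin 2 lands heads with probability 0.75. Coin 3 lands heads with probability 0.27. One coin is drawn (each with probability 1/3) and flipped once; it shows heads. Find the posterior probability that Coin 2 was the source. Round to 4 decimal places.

P(heads|C1) = 0.18; P(heads|C2) = 0.75; P(heads|C3) = 0.27.
Prior × likelihood for each source: 0.333333·0.18=0.06000, 0.333333·0.75=0.2500, 0.333333·0.27=0.09000. Summing gives P(heads) = 0.40000.
P(Coin 2 | heads) = 0.2500 / 0.40000 = 0.6250.

Posterior probability ≈ 0.6250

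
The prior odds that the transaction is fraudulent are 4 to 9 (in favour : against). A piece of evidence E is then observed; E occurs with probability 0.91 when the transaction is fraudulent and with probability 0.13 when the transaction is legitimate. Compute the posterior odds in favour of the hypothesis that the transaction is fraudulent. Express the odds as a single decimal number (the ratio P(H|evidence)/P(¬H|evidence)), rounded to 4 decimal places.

Posterior odds ≈ 3.1111

Prior odds = 4/9 = 0.44444.
Likelihood ratio for E = 0.91/0.13 = 7.0000.
Posterior odds = prior odds × LR = 3.1111.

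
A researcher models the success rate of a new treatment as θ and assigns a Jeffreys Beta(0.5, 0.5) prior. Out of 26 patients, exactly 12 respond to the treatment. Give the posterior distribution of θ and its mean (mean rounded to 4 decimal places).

Observing 12 successes and 14 failures updates Beta(0.5, 0.5) by adding the success and failure counts to the two shape parameters: α = 0.5+12 = 12.5, β = 0.5+14 = 14.5.
Posterior mean = α/(α+β) = 12.5/27 = 0.4630.

Posterior: Beta(12.5, 14.5); mean ≈ 0.4630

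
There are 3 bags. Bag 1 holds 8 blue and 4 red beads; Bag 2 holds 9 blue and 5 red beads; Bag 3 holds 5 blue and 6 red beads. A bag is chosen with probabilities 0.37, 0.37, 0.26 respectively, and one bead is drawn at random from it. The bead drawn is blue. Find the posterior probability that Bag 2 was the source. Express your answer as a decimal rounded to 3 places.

Posterior probability ≈ 0.395

Tabulate prior·likelihood by source: [1] prior 0.37, lik 0.6667, product 0.2467; [2] prior 0.37, lik 0.6429, product 0.2379; [3] prior 0.26, lik 0.4545, product 0.1182.
Normalizing constant = 0.60271; the posterior for Bag 2 is its product over the sum, 0.2379/0.60271 = 0.395.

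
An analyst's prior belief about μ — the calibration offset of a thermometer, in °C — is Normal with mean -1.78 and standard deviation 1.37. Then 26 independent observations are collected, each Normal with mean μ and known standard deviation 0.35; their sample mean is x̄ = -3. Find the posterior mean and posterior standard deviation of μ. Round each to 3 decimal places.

Posterior mean ≈ -2.997; posterior SD ≈ 0.069

With known σ, the Normal prior is conjugate. Weight on the data is w = (n/σ²)/(n/σ² + 1/τ₀²) = 212.245/(212.245+0.532793) = 0.99750.
Posterior mean = w·x̄ + (1−w)·μ₀ = 0.99750·-3 + 0.0025040·-1.78 = -2.997. Posterior variance = 1/(212.245+0.532793) = 0.00469974, so SD = 0.069.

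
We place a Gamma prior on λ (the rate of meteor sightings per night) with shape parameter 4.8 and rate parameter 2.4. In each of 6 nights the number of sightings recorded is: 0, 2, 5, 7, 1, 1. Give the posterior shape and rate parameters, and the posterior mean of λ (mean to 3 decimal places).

Posterior: Gamma(shape=20.8, rate=8.4); mean ≈ 2.476

The Poisson likelihood adds the total count to the shape and the number of exposure periods to the rate. Here ∑xᵢ = 16 and n = 6, so shape 4.8→20.8 and rate 2.4→8.4.
Posterior mean = shape/rate = 20.8/8.4 = 2.476.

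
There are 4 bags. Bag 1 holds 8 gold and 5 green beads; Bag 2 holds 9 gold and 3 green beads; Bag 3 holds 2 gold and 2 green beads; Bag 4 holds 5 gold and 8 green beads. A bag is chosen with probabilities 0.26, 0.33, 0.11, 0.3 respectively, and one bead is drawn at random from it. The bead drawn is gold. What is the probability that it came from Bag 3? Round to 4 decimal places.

Posterior probability ≈ 0.0952

Tabulate prior·likelihood by source: [1] prior 0.26, lik 0.6154, product 0.1600; [2] prior 0.33, lik 0.75, product 0.2475; [3] prior 0.11, lik 0.5, product 0.05500; [4] prior 0.3, lik 0.3846, product 0.1154.
Normalizing constant = 0.57788; the posterior for Bag 3 is its product over the sum, 0.05500/0.57788 = 0.0952.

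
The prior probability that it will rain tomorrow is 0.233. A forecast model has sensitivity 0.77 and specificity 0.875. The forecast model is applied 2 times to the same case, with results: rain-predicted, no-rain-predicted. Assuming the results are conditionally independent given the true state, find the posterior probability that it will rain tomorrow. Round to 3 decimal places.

Let H be the event that it will rain tomorrow; start with P(H) = 0.233. P('rain-predicted'|H) = 0.77, P('rain-predicted'|¬H) = 0.125.
Update on result 1 ('rain-predicted'): P(H) ← 0.77·0.2330 / (0.77·0.2330 + 0.125·0.7670) = 0.17941/0.27529 = 0.6517.
Update on result 2 ('no-rain-predicted'): P(H) ← 0.23·0.6517 / (0.23·0.6517 + 0.875·0.3483) = 0.14990/0.45464 = 0.3297.

Posterior P(H) ≈ 0.330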